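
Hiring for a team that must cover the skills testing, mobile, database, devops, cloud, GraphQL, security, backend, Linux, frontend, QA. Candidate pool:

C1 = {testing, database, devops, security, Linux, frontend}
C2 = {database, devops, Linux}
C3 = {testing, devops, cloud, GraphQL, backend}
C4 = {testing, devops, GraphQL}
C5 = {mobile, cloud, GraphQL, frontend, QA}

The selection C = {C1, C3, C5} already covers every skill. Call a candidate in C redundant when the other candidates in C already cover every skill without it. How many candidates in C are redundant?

Drop C1: database, security, Linux uncovered — not redundant.
Drop C3: backend uncovered — not redundant.
Drop C5: mobile, QA uncovered — not redundant.
None of the candidates in C is redundant.

0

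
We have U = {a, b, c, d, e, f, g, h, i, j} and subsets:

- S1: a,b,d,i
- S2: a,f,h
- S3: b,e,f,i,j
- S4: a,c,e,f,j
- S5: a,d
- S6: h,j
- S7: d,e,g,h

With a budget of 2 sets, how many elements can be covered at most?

Choosing S1, S4 covers {a, b, c, d, e, f, i, j} — 8 elements.
No choice of 2 sets does better; here g, h are left uncovered.

8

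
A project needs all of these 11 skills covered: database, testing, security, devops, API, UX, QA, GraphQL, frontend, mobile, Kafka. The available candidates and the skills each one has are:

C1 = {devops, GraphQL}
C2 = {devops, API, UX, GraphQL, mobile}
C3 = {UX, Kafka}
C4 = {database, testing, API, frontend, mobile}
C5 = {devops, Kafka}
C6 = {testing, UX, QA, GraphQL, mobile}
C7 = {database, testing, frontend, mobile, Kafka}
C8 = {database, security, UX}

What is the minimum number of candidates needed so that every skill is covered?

C2, C6, C7, C8 together cover {database, testing, security, devops, API, UX, QA, GraphQL, frontend, mobile, Kafka} — every skill.
No 3 of the 8 candidates cover everything (all 56 triples fall short), so 4 is minimum.

4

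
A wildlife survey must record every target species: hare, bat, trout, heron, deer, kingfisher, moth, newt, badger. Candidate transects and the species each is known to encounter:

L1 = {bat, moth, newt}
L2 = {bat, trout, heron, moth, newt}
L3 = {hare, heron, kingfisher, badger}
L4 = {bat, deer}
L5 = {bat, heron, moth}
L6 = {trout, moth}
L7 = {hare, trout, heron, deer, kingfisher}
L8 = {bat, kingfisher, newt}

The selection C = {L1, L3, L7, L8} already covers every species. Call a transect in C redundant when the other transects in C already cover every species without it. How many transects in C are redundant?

Drop L1: moth uncovered — not redundant.
Drop L3: badger uncovered — not redundant.
Drop L7: trout, deer uncovered — not redundant.
Drop L8: the rest still cover every species — redundant.
1 redundant: L8.

1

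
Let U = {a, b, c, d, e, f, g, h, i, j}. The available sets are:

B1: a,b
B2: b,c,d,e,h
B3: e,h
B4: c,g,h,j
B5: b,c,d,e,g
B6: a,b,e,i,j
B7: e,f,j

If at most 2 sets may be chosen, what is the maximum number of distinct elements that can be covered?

8

Choosing B2, B6 covers {a, b, c, d, e, h, i, j} — 8 elements.
No choice of 2 sets does better; here f, g are left uncovered.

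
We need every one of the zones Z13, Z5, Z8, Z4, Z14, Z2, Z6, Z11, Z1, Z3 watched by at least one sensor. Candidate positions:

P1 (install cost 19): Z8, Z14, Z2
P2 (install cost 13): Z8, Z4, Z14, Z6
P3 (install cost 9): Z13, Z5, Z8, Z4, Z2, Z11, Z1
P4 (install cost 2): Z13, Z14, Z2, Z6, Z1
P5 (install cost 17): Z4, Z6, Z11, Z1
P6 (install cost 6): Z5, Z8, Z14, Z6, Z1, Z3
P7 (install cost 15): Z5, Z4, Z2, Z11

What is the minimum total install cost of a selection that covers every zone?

15

P3, P6 cover every zone at install cost 9 + 6 = 15.
Any cover uses at least 2 sensor positions; among all covering selections none totals below 15.
Greedy by coverage-per-install cost would pick P4, P6, P3 for 17 — worse than the optimum 15.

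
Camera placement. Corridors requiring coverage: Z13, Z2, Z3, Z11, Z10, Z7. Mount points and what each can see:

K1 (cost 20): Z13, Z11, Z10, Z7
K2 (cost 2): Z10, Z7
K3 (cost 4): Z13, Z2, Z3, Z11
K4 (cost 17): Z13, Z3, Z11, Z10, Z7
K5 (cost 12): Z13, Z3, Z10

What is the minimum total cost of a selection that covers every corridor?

6

K2, K3 cover every corridor at cost 2 + 4 = 6.
Any cover uses at least 2 camera mounts; among all covering selections none totals below 6.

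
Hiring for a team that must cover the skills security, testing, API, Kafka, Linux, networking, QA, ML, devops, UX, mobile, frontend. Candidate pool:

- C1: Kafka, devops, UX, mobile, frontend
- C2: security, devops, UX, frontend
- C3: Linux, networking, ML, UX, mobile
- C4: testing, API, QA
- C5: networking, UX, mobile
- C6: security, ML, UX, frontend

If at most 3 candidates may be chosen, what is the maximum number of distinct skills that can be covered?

Choosing C1, C3, C4 covers {testing, API, Kafka, Linux, networking, QA, ML, devops, UX, mobile, frontend} — 11 skills.
No choice of 3 candidates does better; here security is left uncovered.

11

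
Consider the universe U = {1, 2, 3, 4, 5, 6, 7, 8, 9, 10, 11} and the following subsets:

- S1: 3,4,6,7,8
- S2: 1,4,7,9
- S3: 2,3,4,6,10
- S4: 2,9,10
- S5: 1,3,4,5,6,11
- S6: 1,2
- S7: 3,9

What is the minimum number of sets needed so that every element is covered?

S1, S4, S5 together cover {1, 2, 3, 4, 5, 6, 7, 8, 9, 10, 11} — every element.
No 2 of the 7 sets cover everything (all 21 pairs fall short), so 3 is minimum.

3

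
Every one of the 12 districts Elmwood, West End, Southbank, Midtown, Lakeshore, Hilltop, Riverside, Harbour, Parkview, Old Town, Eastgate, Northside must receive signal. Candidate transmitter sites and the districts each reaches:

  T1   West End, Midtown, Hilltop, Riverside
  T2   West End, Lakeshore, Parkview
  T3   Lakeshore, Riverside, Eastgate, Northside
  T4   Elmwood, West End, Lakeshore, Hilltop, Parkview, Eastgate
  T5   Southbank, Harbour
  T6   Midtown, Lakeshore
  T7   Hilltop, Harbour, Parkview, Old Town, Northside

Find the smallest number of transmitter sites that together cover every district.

4

T1, T4, T5, T7 together cover {Elmwood, West End, Southbank, Midtown, Lakeshore, Hilltop, Riverside, Harbour, Parkview, Old Town, Eastgate, Northside} — every district.
No 3 of the 7 transmitter sites cover everything (all 35 triples fall short), so 4 is minimum.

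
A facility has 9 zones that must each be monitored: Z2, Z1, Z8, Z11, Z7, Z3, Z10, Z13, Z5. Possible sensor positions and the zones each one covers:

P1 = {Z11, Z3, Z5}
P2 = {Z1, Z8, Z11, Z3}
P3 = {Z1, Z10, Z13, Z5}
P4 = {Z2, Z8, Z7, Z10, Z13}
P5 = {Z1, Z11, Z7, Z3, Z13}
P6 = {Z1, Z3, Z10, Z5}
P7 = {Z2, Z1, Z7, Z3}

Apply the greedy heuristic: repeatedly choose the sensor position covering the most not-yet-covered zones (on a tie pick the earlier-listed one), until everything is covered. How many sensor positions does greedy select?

Pick 1: P4 covers 5 new zones (Z2, Z8, Z7, Z10, Z13).
Pick 2: P1 covers 3 new zones (Z11, Z3, Z5).
Pick 3: P2 covers 1 new zones (Z1).
Greedy uses 3 sensor positions.

3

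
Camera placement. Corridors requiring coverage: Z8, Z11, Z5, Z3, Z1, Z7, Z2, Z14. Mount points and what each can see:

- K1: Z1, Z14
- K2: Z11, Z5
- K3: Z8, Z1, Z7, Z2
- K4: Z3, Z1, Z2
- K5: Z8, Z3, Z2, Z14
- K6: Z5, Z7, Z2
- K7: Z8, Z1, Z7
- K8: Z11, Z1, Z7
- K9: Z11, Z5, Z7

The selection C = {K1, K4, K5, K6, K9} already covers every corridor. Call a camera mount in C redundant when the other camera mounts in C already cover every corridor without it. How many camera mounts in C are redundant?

3

Drop K1: the rest still cover every corridor — redundant.
Drop K4: the rest still cover every corridor — redundant.
Drop K5: Z8 uncovered — not redundant.
Drop K6: the rest still cover every corridor — redundant.
Drop K9: Z11 uncovered — not redundant.
3 redundant: K1, K4, K6.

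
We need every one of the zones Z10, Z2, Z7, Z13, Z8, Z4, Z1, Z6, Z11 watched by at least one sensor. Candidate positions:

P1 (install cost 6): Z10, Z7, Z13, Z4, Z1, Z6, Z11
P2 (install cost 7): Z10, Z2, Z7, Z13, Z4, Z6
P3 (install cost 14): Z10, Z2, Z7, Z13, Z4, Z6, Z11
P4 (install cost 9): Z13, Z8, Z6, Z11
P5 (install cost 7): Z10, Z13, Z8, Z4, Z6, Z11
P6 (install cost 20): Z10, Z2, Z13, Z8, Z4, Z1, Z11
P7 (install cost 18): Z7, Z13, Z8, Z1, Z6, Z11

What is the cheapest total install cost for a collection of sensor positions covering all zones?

P1, P2, P5 cover every zone at install cost 6 + 7 + 7 = 20.
Any cover uses at least 2 sensor positions; among all covering selections none totals below 20.

20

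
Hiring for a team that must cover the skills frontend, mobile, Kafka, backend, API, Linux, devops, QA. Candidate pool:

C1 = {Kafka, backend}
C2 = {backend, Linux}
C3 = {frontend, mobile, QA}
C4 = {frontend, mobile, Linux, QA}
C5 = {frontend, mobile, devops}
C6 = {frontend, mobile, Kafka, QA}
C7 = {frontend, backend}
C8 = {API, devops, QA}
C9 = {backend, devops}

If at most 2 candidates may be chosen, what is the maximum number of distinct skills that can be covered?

6

Choosing C1, C4 covers {frontend, mobile, Kafka, backend, Linux, QA} — 6 skills.
No choice of 2 candidates does better; here API, devops are left uncovered.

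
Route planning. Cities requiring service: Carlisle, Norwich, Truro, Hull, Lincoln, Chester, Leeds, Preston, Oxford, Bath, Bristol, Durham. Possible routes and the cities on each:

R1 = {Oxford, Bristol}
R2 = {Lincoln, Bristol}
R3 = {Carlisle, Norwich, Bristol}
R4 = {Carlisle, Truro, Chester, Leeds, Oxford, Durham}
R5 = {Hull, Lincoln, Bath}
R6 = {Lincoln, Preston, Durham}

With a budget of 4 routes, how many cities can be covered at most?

Choosing R3, R4, R5, R6 covers {Carlisle, Norwich, Truro, Hull, Lincoln, Chester, Leeds, Preston, Oxford, Bath, Bristol, Durham} — 12 cities.
That is all 12 cities.

12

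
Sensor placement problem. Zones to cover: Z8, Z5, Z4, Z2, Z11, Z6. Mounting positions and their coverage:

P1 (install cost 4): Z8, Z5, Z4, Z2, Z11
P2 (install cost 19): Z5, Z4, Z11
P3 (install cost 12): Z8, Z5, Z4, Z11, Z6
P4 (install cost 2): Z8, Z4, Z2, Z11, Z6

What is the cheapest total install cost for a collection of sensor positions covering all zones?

P1, P4 cover every zone at install cost 4 + 2 = 6.
Any cover uses at least 2 sensor positions; among all covering selections none totals below 6.

6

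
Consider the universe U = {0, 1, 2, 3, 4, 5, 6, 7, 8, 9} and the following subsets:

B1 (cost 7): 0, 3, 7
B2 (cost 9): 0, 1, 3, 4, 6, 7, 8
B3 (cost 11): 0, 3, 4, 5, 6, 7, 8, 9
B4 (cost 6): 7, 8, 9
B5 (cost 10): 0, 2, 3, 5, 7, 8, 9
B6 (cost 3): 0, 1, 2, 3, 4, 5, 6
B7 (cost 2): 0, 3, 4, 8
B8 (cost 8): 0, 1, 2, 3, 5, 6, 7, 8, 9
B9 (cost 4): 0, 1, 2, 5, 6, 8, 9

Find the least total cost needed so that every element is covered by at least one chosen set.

B4, B6 cover every element at cost 6 + 3 = 9.
Any cover uses at least 2 sets; among all covering selections none totals below 9.

9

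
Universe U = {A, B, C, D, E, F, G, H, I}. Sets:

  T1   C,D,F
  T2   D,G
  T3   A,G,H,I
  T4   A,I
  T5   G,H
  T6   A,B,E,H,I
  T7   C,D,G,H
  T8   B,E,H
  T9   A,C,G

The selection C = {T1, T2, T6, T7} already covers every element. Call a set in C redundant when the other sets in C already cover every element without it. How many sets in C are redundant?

Drop T1: F uncovered — not redundant.
Drop T2: the rest still cover every element — redundant.
Drop T6: A, B, E, I uncovered — not redundant.
Drop T7: the rest still cover every element — redundant.
2 redundant: T2, T7.

2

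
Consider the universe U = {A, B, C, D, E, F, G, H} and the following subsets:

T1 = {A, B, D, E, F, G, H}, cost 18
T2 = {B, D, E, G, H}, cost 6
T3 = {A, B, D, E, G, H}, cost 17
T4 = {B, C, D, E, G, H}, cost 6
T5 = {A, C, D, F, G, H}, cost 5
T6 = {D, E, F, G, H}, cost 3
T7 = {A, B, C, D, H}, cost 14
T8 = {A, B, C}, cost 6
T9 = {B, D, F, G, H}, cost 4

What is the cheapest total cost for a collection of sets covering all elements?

9

T6, T8 cover every element at cost 3 + 6 = 9.
Any cover uses at least 2 sets; among all covering selections none totals below 9.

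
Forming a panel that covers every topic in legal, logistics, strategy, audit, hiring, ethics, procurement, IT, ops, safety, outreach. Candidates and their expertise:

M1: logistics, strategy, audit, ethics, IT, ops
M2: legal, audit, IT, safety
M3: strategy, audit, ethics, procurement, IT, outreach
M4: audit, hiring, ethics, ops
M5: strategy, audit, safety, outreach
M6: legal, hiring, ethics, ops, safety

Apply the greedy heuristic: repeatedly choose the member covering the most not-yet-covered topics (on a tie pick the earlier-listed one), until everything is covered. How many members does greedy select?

Pick 1: M1 covers 6 new topics (logistics, strategy, audit, ethics, IT, ops).
Pick 2: M6 covers 3 new topics (legal, hiring, safety).
Pick 3: M3 covers 2 new topics (procurement, outreach).
Greedy uses 3 members.

3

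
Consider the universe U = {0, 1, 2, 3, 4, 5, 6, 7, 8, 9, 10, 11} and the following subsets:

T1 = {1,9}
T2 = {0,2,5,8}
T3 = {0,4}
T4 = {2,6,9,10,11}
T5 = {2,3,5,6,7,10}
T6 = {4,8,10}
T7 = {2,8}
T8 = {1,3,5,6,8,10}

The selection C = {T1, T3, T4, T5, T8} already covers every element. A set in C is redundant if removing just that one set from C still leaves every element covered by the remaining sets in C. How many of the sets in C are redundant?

1

Drop T1: the rest still cover every element — redundant.
Drop T3: 0, 4 uncovered — not redundant.
Drop T4: 11 uncovered — not redundant.
Drop T5: 7 uncovered — not redundant.
Drop T8: 8 uncovered — not redundant.
1 redundant: T1.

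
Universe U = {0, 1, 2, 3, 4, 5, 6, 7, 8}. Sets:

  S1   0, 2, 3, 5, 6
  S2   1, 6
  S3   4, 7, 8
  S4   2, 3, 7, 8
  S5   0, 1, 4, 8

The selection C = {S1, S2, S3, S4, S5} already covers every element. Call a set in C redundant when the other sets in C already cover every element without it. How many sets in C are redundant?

Drop S1: 5 uncovered — not redundant.
Drop S2: the rest still cover every element — redundant.
Drop S3: the rest still cover every element — redundant.
Drop S4: the rest still cover every element — redundant.
Drop S5: the rest still cover every element — redundant.
4 redundant: S2, S3, S4, S5.

4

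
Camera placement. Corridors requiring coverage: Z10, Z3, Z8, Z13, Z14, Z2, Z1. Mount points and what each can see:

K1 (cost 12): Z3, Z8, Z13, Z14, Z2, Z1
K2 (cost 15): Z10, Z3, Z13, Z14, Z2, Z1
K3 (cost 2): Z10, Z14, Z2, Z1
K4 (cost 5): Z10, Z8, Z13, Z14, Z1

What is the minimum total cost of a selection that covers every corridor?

K1, K3 cover every corridor at cost 12 + 2 = 14.
Any cover uses at least 2 camera mounts; among all covering selections none totals below 14.

14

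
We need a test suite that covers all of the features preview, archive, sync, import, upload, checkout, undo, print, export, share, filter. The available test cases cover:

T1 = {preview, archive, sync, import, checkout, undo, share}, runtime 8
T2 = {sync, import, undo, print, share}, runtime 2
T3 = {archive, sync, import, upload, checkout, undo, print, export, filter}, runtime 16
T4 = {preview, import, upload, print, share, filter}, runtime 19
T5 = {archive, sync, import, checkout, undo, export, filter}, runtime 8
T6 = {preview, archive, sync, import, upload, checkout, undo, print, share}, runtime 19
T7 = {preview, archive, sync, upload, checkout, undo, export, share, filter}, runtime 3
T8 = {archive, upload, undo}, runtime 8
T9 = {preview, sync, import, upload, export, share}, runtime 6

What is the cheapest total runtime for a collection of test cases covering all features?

T2, T7 cover every feature at runtime 2 + 3 = 5.
Any cover uses at least 2 test cases; among all covering selections none totals below 5.

5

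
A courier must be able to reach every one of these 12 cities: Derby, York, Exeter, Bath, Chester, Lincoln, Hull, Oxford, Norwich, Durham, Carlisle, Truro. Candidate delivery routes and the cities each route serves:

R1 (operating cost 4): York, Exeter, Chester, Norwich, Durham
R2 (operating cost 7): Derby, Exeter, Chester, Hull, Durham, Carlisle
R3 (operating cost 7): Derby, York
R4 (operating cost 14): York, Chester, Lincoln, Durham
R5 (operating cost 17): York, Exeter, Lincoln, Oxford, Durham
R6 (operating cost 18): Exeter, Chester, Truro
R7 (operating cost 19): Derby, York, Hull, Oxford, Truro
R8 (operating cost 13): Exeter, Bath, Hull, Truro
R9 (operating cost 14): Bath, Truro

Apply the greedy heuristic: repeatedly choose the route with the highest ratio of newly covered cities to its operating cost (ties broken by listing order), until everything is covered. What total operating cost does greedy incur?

Pick 1: R1 adds 5 new (York, Exeter, Chester, Norwich, Durham) at operating cost 4 (ratio 5/4).
Pick 2: R2 adds 3 new (Derby, Hull, Carlisle) at operating cost 7 (ratio 3/7).
Pick 3: R8 adds 2 new (Bath, Truro) at operating cost 13 (ratio 2/13).
Pick 4: R5 adds 2 new (Lincoln, Oxford) at operating cost 17 (ratio 2/17).
Greedy total operating cost: 4 + 7 + 13 + 17 = 41.

41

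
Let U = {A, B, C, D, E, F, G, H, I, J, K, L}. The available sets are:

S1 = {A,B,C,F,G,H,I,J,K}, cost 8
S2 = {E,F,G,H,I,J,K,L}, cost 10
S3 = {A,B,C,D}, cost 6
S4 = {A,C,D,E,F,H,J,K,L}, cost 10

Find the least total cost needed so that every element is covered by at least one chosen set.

16

S2, S3 cover every element at cost 10 + 6 = 16.
Any cover uses at least 2 sets; among all covering selections none totals below 16.
Greedy by coverage-per-cost would pick S1, S4 for 18 — worse than the optimum 16.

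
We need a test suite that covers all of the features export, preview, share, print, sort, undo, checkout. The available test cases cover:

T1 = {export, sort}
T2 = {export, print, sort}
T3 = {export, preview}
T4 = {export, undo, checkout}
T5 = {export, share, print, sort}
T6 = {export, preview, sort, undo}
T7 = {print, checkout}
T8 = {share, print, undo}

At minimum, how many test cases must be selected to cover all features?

T3, T4, T5 together cover {export, preview, share, print, sort, undo, checkout} — every feature.
No 2 of the 8 test cases cover everything (all 28 pairs fall short), so 3 is minimum.

3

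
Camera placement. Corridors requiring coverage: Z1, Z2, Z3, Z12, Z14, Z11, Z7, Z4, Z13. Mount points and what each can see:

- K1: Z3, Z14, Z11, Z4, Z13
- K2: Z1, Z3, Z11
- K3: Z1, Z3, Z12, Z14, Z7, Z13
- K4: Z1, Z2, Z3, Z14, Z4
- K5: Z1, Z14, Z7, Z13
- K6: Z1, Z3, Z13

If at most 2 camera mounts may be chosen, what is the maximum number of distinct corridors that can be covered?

8

Choosing K1, K3 covers {Z1, Z3, Z12, Z14, Z11, Z7, Z4, Z13} — 8 corridors.
No choice of 2 camera mounts does better; here Z2 is left uncovered.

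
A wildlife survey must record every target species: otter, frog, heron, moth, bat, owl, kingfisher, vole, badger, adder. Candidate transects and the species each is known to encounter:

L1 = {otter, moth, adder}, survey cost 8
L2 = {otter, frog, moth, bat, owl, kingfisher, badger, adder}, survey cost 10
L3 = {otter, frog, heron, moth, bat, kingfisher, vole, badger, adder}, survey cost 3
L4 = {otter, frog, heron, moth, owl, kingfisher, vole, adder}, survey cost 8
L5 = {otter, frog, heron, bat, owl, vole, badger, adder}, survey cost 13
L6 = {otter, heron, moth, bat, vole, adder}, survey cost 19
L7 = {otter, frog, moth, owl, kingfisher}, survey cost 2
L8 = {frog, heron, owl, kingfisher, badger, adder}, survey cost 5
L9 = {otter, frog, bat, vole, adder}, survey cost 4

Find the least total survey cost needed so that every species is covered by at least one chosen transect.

L3, L7 cover every species at survey cost 3 + 2 = 5.
Any cover uses at least 2 transects; among all covering selections none totals below 5.

5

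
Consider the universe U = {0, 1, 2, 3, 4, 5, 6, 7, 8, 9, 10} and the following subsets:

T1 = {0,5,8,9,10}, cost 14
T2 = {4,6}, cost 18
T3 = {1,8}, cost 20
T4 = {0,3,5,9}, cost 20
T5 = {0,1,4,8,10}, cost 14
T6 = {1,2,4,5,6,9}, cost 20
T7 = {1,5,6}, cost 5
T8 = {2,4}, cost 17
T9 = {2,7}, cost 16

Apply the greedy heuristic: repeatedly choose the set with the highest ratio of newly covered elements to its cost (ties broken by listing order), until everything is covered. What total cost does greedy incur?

Pick 1: T7 adds 3 new (1, 5, 6) at cost 5 (ratio 3/5).
Pick 2: T1 adds 4 new (0, 8, 9, 10) at cost 14 (ratio 4/14).
Pick 3: T9 adds 2 new (2, 7) at cost 16 (ratio 2/16).
Pick 4: T5 adds 1 new (4) at cost 14 (ratio 1/14).
Pick 5: T4 adds 1 new (3) at cost 20 (ratio 1/20).
Greedy total cost: 5 + 14 + 16 + 14 + 20 = 69. (The true optimum is 55, so greedy overshoots here.)

69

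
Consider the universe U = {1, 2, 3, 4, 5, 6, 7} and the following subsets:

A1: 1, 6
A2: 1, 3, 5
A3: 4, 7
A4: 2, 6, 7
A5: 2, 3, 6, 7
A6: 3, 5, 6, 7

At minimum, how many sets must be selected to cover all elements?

3

A2, A3, A4 together cover {1, 2, 3, 4, 5, 6, 7} — every element.
No 2 of the 6 sets cover everything (all 15 pairs fall short), so 3 is minimum.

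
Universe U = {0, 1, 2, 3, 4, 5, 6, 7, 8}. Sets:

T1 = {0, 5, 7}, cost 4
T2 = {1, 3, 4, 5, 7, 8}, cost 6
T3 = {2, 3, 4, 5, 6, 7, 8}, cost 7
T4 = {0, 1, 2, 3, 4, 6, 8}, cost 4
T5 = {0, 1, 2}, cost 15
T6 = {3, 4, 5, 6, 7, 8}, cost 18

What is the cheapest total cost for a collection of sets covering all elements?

T1, T4 cover every element at cost 4 + 4 = 8.
Any cover uses at least 2 sets; among all covering selections none totals below 8.

8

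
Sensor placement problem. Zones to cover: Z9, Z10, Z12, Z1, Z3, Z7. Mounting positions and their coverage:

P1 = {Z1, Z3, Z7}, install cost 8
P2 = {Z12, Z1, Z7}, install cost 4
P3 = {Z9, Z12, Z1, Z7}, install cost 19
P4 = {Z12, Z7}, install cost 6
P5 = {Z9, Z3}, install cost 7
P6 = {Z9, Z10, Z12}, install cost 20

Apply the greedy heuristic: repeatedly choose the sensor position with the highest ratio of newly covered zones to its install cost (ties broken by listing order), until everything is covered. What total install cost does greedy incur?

31

Pick 1: P2 adds 3 new (Z12, Z1, Z7) at install cost 4 (ratio 3/4).
Pick 2: P5 adds 2 new (Z9, Z3) at install cost 7 (ratio 2/7).
Pick 3: P6 adds 1 new (Z10) at install cost 20 (ratio 1/20).
Greedy total install cost: 4 + 7 + 20 = 31. (The true optimum is 28, so greedy overshoots here.)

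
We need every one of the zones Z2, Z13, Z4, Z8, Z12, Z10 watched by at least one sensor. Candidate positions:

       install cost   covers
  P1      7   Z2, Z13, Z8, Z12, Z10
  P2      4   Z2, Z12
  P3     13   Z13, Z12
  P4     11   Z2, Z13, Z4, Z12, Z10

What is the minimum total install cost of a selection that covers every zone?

P1, P4 cover every zone at install cost 7 + 11 = 18.
Any cover uses at least 2 sensor positions; among all covering selections none totals below 18.

18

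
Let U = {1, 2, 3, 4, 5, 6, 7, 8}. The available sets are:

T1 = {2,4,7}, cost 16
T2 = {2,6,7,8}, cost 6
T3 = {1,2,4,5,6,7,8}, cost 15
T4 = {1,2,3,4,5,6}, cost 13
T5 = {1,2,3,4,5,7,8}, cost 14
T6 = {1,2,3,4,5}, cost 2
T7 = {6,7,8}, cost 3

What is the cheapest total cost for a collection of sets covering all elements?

5

T6, T7 cover every element at cost 2 + 3 = 5.
Any cover uses at least 2 sets; among all covering selections none totals below 5.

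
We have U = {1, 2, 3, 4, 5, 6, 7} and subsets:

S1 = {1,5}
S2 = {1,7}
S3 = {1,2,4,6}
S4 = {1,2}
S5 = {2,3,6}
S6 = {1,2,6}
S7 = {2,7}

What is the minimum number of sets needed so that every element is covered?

S1, S2, S3, S5 together cover {1, 2, 3, 4, 5, 6, 7} — every element.
No 3 of the 7 sets cover everything (all 35 triples fall short), so 4 is minimum.

4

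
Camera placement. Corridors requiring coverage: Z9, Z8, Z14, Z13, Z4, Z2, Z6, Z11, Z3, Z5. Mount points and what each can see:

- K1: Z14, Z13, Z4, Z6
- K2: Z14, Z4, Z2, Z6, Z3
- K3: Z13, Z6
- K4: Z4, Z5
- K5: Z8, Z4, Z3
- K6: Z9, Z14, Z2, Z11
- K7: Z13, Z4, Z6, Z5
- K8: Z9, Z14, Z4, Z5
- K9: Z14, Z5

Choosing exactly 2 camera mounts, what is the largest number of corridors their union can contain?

8

Choosing K6, K7 covers {Z9, Z14, Z13, Z4, Z2, Z6, Z11, Z5} — 8 corridors.
No choice of 2 camera mounts does better; here Z8, Z3 are left uncovered.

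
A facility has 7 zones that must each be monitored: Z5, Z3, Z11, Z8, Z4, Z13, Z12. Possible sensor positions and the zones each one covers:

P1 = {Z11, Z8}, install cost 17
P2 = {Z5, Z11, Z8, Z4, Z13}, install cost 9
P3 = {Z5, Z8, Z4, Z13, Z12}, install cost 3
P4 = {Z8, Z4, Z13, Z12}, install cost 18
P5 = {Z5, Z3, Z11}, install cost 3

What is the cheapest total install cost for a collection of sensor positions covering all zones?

6

P3, P5 cover every zone at install cost 3 + 3 = 6.
Any cover uses at least 2 sensor positions; among all covering selections none totals below 6.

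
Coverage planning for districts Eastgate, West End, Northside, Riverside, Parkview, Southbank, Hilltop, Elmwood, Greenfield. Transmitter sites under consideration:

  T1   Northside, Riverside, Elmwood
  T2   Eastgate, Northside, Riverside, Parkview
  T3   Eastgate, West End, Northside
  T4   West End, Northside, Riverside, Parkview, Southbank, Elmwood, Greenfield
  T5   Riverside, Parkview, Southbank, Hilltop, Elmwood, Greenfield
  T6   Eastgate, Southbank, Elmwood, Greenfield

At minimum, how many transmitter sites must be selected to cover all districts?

T3, T5 together cover {Eastgate, West End, Northside, Riverside, Parkview, Southbank, Hilltop, Elmwood, Greenfield} — every district.
No single transmitter site contains all 9 districts, so 2 is optimal.
Greedy (largest uncovered first) would take T4, T2, T5 — 3 transmitter sites — but 2 suffice.

2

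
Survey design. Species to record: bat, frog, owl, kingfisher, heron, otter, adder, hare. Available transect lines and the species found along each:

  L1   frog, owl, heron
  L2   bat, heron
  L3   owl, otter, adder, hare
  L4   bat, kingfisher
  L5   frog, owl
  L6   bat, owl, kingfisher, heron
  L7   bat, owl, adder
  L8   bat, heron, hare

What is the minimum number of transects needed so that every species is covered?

L1, L3, L4 together cover {bat, frog, owl, kingfisher, heron, otter, adder, hare} — every species.
No 2 of the 8 transects cover everything (all 28 pairs fall short), so 3 is minimum.

3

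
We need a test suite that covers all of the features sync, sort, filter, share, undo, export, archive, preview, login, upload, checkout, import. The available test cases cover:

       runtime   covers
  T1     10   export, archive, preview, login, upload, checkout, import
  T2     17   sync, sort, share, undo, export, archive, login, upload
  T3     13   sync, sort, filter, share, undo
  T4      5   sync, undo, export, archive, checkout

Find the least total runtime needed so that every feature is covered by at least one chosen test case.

T1, T3 cover every feature at runtime 10 + 13 = 23.
Any cover uses at least 2 test cases; among all covering selections none totals below 23.

23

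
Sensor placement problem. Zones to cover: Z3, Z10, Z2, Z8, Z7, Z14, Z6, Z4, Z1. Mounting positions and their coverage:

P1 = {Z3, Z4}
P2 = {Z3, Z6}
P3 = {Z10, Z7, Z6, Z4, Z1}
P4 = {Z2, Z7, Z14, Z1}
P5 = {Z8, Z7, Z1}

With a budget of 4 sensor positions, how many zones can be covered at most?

9

Choosing P1, P3, P4, P5 covers {Z3, Z10, Z2, Z8, Z7, Z14, Z6, Z4, Z1} — 9 zones.
That is all 9 zones.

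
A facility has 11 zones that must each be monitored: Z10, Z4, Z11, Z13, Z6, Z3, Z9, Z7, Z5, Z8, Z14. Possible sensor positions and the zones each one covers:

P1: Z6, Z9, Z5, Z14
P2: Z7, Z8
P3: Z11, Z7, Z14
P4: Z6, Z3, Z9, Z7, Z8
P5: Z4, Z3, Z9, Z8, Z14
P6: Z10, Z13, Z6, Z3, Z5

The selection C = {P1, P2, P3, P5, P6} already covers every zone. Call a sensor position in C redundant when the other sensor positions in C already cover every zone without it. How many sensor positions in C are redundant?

Drop P1: the rest still cover every zone — redundant.
Drop P2: the rest still cover every zone — redundant.
Drop P3: Z11 uncovered — not redundant.
Drop P5: Z4 uncovered — not redundant.
Drop P6: Z10, Z13 uncovered — not redundant.
2 redundant: P1, P2.

2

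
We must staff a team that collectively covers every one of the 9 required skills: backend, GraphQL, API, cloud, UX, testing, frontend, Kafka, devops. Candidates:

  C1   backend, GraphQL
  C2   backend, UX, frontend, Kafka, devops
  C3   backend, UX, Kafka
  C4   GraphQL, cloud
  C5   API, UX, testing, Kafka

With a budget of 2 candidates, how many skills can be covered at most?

7

Choosing C2, C4 covers {backend, GraphQL, cloud, UX, frontend, Kafka, devops} — 7 skills.
No choice of 2 candidates does better; here API, testing are left uncovered.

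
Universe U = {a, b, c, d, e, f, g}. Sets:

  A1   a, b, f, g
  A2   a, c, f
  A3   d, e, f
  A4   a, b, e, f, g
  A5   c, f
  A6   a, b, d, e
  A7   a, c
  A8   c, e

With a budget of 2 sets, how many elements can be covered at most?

Choosing A1, A3 covers {a, b, d, e, f, g} — 6 elements.
No choice of 2 sets does better; here c is left uncovered.

6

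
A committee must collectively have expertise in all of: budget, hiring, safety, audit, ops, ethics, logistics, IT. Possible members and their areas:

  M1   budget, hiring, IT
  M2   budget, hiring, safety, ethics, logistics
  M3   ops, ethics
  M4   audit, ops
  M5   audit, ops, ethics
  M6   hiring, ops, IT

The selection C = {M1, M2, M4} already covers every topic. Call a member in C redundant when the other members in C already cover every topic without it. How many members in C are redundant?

Drop M1: IT uncovered — not redundant.
Drop M2: safety, ethics, logistics uncovered — not redundant.
Drop M4: audit, ops uncovered — not redundant.
None of the members in C is redundant.

0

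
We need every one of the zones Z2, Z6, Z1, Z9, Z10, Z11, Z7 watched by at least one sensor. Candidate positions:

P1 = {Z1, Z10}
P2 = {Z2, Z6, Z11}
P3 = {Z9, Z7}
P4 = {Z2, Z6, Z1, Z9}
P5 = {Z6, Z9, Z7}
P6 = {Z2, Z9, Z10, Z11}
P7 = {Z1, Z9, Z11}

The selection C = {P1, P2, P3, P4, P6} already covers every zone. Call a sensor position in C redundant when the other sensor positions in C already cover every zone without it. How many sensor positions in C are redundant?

Drop P1: the rest still cover every zone — redundant.
Drop P2: the rest still cover every zone — redundant.
Drop P3: Z7 uncovered — not redundant.
Drop P4: the rest still cover every zone — redundant.
Drop P6: the rest still cover every zone — redundant.
4 redundant: P1, P2, P4, P6.

4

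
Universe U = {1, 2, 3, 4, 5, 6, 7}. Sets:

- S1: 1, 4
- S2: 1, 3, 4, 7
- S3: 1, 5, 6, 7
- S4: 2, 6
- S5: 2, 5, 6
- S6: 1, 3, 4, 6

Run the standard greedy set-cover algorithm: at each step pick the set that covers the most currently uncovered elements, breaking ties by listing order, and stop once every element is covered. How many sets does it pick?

Pick 1: S2 covers 4 new elements (1, 3, 4, 7).
Pick 2: S5 covers 3 new elements (2, 5, 6).
Greedy uses 2 sets.

2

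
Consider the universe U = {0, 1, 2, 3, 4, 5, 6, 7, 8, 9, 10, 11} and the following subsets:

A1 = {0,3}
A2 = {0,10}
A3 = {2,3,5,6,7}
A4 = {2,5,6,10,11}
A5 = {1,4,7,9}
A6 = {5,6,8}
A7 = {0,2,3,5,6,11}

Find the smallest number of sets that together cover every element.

A1, A4, A5, A6 together cover {0, 1, 2, 3, 4, 5, 6, 7, 8, 9, 10, 11} — every element.
No 3 of the 7 sets cover everything (all 35 triples fall short), so 4 is minimum.

4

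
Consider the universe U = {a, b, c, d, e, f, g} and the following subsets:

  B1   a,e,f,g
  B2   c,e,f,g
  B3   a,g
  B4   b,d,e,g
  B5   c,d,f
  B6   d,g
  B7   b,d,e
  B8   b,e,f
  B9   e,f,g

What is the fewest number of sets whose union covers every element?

3

B1, B2, B4 together cover {a, b, c, d, e, f, g} — every element.
No 2 of the 9 sets cover everything (all 36 pairs fall short), so 3 is minimum.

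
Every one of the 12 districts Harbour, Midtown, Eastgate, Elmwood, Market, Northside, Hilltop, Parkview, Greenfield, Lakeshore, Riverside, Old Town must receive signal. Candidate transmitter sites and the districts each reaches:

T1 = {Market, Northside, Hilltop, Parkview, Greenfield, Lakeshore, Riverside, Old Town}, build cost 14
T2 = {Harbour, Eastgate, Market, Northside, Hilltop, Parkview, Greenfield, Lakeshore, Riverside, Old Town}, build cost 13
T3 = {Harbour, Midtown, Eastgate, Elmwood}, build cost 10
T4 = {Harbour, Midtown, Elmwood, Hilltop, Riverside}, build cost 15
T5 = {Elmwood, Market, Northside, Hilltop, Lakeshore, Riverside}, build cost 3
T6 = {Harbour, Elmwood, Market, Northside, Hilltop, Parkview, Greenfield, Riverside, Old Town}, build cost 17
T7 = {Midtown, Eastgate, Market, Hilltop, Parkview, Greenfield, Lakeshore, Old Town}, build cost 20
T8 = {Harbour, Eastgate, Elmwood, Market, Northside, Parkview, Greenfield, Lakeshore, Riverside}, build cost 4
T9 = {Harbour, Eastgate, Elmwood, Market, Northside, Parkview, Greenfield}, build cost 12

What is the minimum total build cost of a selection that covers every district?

23

T2, T3 cover every district at build cost 13 + 10 = 23.
Any cover uses at least 2 transmitter sites; among all covering selections none totals below 23.
Greedy by coverage-per-build cost would pick T8, T5, T3, T2 for 30 — worse than the optimum 23.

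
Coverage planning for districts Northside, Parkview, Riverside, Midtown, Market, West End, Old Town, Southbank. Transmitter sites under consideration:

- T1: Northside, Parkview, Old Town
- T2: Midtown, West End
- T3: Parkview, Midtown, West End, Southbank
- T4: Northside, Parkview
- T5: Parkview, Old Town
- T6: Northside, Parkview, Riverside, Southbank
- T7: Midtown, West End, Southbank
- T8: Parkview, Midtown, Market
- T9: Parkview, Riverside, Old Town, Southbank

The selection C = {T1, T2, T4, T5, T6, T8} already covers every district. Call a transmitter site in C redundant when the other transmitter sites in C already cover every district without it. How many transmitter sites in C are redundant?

3

Drop T1: the rest still cover every district — redundant.
Drop T2: West End uncovered — not redundant.
Drop T4: the rest still cover every district — redundant.
Drop T5: the rest still cover every district — redundant.
Drop T6: Riverside, Southbank uncovered — not redundant.
Drop T8: Market uncovered — not redundant.
3 redundant: T1, T4, T5.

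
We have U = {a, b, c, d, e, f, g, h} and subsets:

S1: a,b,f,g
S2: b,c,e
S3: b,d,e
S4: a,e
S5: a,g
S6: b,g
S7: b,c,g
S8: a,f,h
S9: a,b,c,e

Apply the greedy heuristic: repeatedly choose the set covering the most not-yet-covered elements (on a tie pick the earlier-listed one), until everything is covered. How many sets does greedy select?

Pick 1: S1 covers 4 new elements (a, b, f, g).
Pick 2: S2 covers 2 new elements (c, e).
Pick 3: S3 covers 1 new elements (d).
Pick 4: S8 covers 1 new elements (h).
Greedy uses 4 sets. (The true minimum is 3.)

4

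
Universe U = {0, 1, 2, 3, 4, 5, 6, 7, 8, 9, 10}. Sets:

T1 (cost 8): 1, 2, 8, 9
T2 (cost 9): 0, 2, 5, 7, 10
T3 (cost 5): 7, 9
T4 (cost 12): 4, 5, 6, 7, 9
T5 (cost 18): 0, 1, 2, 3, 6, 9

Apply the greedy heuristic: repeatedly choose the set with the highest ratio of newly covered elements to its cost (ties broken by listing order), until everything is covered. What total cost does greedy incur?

Pick 1: T2 adds 5 new (0, 2, 5, 7, 10) at cost 9 (ratio 5/9).
Pick 2: T1 adds 3 new (1, 8, 9) at cost 8 (ratio 3/8).
Pick 3: T4 adds 2 new (4, 6) at cost 12 (ratio 2/12).
Pick 4: T5 adds 1 new (3) at cost 18 (ratio 1/18).
Greedy total cost: 9 + 8 + 12 + 18 = 47.

47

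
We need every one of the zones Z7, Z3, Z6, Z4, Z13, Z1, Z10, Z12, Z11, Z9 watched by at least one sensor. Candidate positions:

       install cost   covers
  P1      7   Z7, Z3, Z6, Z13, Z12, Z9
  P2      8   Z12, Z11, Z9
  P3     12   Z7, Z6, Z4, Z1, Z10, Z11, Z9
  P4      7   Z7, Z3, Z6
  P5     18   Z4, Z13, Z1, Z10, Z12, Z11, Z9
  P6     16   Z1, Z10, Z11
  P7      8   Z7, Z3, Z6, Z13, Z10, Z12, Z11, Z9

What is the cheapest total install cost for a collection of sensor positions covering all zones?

P1, P3 cover every zone at install cost 7 + 12 = 19.
Any cover uses at least 2 sensor positions; among all covering selections none totals below 19.

19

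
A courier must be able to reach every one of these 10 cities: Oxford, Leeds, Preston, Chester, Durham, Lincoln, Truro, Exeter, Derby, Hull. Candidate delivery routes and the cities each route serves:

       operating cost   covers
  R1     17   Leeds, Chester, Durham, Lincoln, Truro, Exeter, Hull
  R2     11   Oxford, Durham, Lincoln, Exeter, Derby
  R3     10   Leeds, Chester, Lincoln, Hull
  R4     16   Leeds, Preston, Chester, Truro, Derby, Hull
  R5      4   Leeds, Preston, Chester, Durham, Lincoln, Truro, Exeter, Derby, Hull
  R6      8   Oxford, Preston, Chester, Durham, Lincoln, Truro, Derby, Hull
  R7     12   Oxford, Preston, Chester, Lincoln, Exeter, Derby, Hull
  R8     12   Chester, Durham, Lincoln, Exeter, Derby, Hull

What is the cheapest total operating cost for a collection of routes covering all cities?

12

R5, R6 cover every city at operating cost 4 + 8 = 12.
Any cover uses at least 2 routes; among all covering selections none totals below 12.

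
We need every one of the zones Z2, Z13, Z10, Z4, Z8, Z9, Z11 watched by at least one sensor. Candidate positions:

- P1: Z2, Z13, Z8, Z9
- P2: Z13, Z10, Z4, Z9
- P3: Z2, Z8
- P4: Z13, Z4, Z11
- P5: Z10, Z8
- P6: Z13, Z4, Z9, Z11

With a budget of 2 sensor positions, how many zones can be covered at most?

Choosing P1, P2 covers {Z2, Z13, Z10, Z4, Z8, Z9} — 6 zones.
No choice of 2 sensor positions does better; here Z11 is left uncovered.

6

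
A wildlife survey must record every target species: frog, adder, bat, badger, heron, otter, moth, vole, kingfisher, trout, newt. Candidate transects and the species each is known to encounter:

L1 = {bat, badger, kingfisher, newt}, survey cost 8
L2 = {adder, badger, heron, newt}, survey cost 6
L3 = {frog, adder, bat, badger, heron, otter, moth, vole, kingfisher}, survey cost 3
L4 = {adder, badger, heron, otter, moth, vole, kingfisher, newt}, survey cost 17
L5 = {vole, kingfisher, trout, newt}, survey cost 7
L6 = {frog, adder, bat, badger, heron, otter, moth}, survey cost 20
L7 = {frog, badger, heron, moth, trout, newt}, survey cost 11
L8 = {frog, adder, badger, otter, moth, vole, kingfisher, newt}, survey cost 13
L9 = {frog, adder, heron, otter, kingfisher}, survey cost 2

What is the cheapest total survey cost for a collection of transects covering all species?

L3, L5 cover every species at survey cost 3 + 7 = 10.
Any cover uses at least 2 transects; among all covering selections none totals below 10.

10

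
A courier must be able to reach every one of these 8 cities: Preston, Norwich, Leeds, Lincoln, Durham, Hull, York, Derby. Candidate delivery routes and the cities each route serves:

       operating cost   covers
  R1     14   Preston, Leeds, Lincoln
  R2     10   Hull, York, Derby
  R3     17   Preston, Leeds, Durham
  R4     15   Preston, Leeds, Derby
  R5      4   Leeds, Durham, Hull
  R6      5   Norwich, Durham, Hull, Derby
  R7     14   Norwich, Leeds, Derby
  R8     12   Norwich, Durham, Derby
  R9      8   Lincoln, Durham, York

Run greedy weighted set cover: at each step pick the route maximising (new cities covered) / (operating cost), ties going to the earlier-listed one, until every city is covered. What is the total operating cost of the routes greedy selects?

31

Pick 1: R6 adds 4 new (Norwich, Durham, Hull, Derby) at operating cost 5 (ratio 4/5).
Pick 2: R5 adds 1 new (Leeds) at operating cost 4 (ratio 1/4).
Pick 3: R9 adds 2 new (Lincoln, York) at operating cost 8 (ratio 2/8).
Pick 4: R1 adds 1 new (Preston) at operating cost 14 (ratio 1/14).
Greedy total operating cost: 5 + 4 + 8 + 14 = 31. (The true optimum is 27, so greedy overshoots here.)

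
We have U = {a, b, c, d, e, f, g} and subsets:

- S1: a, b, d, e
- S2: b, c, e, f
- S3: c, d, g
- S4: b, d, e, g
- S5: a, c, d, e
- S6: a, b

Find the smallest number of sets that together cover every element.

3

S1, S2, S3 together cover {a, b, c, d, e, f, g} — every element.
No 2 of the 6 sets cover everything (all 15 pairs fall short), so 3 is minimum.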